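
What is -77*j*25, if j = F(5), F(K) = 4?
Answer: -7700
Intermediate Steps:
j = 4
-77*j*25 = -77*4*25 = -308*25 = -7700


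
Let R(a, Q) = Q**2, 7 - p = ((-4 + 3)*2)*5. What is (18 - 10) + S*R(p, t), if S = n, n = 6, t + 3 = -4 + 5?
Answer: 32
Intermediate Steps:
t = -2 (t = -3 + (-4 + 5) = -3 + 1 = -2)
S = 6
p = 17 (p = 7 - (-4 + 3)*2*5 = 7 - (-1*2)*5 = 7 - (-2)*5 = 7 - 1*(-10) = 7 + 10 = 17)
(18 - 10) + S*R(p, t) = (18 - 10) + 6*(-2)**2 = 8 + 6*4 = 8 + 24 = 32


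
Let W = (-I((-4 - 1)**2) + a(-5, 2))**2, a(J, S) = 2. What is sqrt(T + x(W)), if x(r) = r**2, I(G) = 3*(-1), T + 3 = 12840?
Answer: sqrt(13462) ≈ 116.03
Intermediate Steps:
T = 12837 (T = -3 + 12840 = 12837)
I(G) = -3
W = 25 (W = (-1*(-3) + 2)**2 = (3 + 2)**2 = 5**2 = 25)
sqrt(T + x(W)) = sqrt(12837 + 25**2) = sqrt(12837 + 625) = sqrt(13462)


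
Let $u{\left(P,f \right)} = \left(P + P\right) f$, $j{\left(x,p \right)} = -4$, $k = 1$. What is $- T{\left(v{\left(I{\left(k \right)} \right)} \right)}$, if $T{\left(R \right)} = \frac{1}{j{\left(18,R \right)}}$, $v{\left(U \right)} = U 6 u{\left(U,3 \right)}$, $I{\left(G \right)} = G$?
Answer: $\frac{1}{4} \approx 0.25$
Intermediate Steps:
$u{\left(P,f \right)} = 2 P f$
$v{\left(U \right)} = 36 U^{2}$ ($v{\left(U \right)} = U 6 \cdot 2 U 3 = 6 U 6 U = 36 U^{2}$)
$T{\left(R \right)} = - \frac{1}{4}$ ($T{\left(R \right)} = \frac{1}{-4} = - \frac{1}{4}$)
$- T{\left(v{\left(I{\left(k \right)} \right)} \right)} = \left(-1\right) \left(- \frac{1}{4}\right) = \frac{1}{4}$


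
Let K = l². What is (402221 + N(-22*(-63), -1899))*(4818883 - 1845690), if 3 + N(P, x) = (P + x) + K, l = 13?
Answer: 1194848963682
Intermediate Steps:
K = 169 (K = 13² = 169)
N(P, x) = 166 + P + x (N(P, x) = -3 + ((P + x) + 169) = -3 + (169 + P + x) = 166 + P + x)
(402221 + N(-22*(-63), -1899))*(4818883 - 1845690) = (402221 + (166 - 22*(-63) - 1899))*(4818883 - 1845690) = (402221 + (166 + 1386 - 1899))*2973193 = (402221 - 347)*2973193 = 401874*2973193 = 1194848963682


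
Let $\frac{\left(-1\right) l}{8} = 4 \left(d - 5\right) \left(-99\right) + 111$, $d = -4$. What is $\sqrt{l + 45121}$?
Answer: $\sqrt{15721} \approx 125.38$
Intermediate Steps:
$l = -29400$ ($l = - 8 \left(4 \left(-4 - 5\right) \left(-99\right) + 111\right) = - 8 \left(4 \left(-9\right) \left(-99\right) + 111\right) = - 8 \left(\left(-36\right) \left(-99\right) + 111\right) = - 8 \left(3564 + 111\right) = \left(-8\right) 3675 = -29400$)
$\sqrt{l + 45121} = \sqrt{-29400 + 45121} = \sqrt{15721}$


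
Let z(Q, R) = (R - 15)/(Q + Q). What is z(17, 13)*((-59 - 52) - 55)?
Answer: 166/17 ≈ 9.7647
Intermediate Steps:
z(Q, R) = (-15 + R)/(2*Q) (z(Q, R) = (-15 + R)/((2*Q)) = (-15 + R)*(1/(2*Q)) = (-15 + R)/(2*Q))
z(17, 13)*((-59 - 52) - 55) = ((1/2)*(-15 + 13)/17)*((-59 - 52) - 55) = ((1/2)*(1/17)*(-2))*(-111 - 55) = -1/17*(-166) = 166/17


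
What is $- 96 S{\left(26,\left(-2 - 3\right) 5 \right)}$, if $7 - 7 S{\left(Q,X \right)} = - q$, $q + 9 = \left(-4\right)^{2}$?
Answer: $-192$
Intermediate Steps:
$q = 7$ ($q = -9 + \left(-4\right)^{2} = -9 + 16 = 7$)
$S{\left(Q,X \right)} = 2$ ($S{\left(Q,X \right)} = 1 - \frac{\left(-1\right) 7}{7} = 1 - -1 = 1 + 1 = 2$)
$- 96 S{\left(26,\left(-2 - 3\right) 5 \right)} = \left(-96\right) 2 = -192$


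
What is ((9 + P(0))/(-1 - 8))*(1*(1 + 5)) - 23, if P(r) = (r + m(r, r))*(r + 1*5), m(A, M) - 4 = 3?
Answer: -157/3 ≈ -52.333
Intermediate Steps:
m(A, M) = 7 (m(A, M) = 4 + 3 = 7)
P(r) = (5 + r)*(7 + r) (P(r) = (r + 7)*(r + 1*5) = (7 + r)*(r + 5) = (7 + r)*(5 + r) = (5 + r)*(7 + r))
((9 + P(0))/(-1 - 8))*(1*(1 + 5)) - 23 = ((9 + (35 + 0² + 12*0))/(-1 - 8))*(1*(1 + 5)) - 23 = ((9 + (35 + 0 + 0))/(-9))*(1*6) - 23 = ((9 + 35)*(-⅑))*6 - 23 = (44*(-⅑))*6 - 23 = -44/9*6 - 23 = -88/3 - 23 = -157/3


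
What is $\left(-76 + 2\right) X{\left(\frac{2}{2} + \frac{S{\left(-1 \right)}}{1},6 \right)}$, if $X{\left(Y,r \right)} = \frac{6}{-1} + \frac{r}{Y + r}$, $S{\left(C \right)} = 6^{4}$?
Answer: $\frac{578088}{1303} \approx 443.66$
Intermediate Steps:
$S{\left(C \right)} = 1296$
$X{\left(Y,r \right)} = -6 + \frac{r}{Y + r}$ ($X{\left(Y,r \right)} = 6 \left(-1\right) + \frac{r}{Y + r} = -6 + \frac{r}{Y + r}$)
$\left(-76 + 2\right) X{\left(\frac{2}{2} + \frac{S{\left(-1 \right)}}{1},6 \right)} = \left(-76 + 2\right) \frac{- 6 \left(\frac{2}{2} + \frac{1296}{1}\right) - 30}{\left(\frac{2}{2} + \frac{1296}{1}\right) + 6} = - 74 \frac{- 6 \left(2 \cdot \frac{1}{2} + 1296 \cdot 1\right) - 30}{\left(2 \cdot \frac{1}{2} + 1296 \cdot 1\right) + 6} = - 74 \frac{- 6 \left(1 + 1296\right) - 30}{\left(1 + 1296\right) + 6} = - 74 \frac{\left(-6\right) 1297 - 30}{1297 + 6} = - 74 \frac{-7782 - 30}{1303} = - 74 \cdot \frac{1}{1303} \left(-7812\right) = \left(-74\right) \left(- \frac{7812}{1303}\right) = \frac{578088}{1303}$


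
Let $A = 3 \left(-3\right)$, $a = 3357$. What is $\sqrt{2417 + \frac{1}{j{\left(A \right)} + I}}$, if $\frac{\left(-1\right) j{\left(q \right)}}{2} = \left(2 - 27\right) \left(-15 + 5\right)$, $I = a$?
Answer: $\frac{\sqrt{19728642090}}{2857} \approx 49.163$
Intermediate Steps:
$A = -9$
$I = 3357$
$j{\left(q \right)} = -500$ ($j{\left(q \right)} = - 2 \left(2 - 27\right) \left(-15 + 5\right) = - 2 \left(\left(-25\right) \left(-10\right)\right) = \left(-2\right) 250 = -500$)
$\sqrt{2417 + \frac{1}{j{\left(A \right)} + I}} = \sqrt{2417 + \frac{1}{-500 + 3357}} = \sqrt{2417 + \frac{1}{2857}} = \sqrt{\frac{6905370}{2857}} = \frac{\sqrt{19728642090}}{2857}$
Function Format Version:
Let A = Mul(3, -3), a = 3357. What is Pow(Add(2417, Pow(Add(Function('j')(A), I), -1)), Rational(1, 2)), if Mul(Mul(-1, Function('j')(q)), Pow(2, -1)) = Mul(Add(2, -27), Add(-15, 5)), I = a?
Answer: Mul(Rational(1, 2857), Pow(19728642090, Rational(1, 2))) ≈ 49.163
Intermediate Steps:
A = -9
I = 3357
Function('j')(q) = -500 (Function('j')(q) = Mul(-2, Mul(Add(2, -27), Add(-15, 5))) = Mul(-2, Mul(-25, -10)) = Mul(-2, 250) = -500)
Pow(Add(2417, Pow(Add(Function('j')(A), I), -1)), Rational(1, 2)) = Pow(Add(2417, Pow(Add(-500, 3357), -1)), Rational(1, 2)) = Pow(Add(2417, Pow(2857, -1)), Rational(1, 2)) = Pow(Add(2417, Rational(1, 2857)), Rational(1, 2)) = Pow(Rational(6905370, 2857), Rational(1, 2)) = Mul(Rational(1, 2857), Pow(19728642090, Rational(1, 2)))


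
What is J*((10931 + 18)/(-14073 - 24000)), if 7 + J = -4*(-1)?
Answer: 10949/12691 ≈ 0.86274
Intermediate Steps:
J = -3 (J = -7 - 4*(-1) = -7 + 4 = -3)
J*((10931 + 18)/(-14073 - 24000)) = -3*(10931 + 18)/(-14073 - 24000) = -32847/(-38073) = -32847*(-1)/38073 = -3*(-10949/38073) = 10949/12691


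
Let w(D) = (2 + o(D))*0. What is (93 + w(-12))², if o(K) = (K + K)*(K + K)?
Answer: 8649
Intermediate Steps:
o(K) = 4*K² (o(K) = (2*K)*(2*K) = 4*K²)
w(D) = 0 (w(D) = (2 + 4*D²)*0 = 0)
(93 + w(-12))² = (93 + 0)² = 93² = 8649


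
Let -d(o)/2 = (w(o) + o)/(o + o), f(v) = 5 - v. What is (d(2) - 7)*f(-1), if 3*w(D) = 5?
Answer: -53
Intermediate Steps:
w(D) = 5/3 (w(D) = (1/3)*5 = 5/3)
d(o) = -(5/3 + o)/o (d(o) = -2*(5/3 + o)/(o + o) = -2*(5/3 + o)/(2*o) = -2*(5/3 + o)*1/(2*o) = -(5/3 + o)/o)
(d(2) - 7)*f(-1) = ((-5/3 - 1*2)/2 - 7)*(5 - 1*(-1)) = ((-5/3 - 2)/2 - 7)*(5 + 1) = ((1/2)*(-11/3) - 7)*6 = (-11/6 - 7)*6 = -53/6*6 = -53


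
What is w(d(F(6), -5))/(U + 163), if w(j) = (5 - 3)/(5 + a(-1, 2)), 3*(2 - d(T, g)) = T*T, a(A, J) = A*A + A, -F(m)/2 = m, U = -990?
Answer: -2/4135 ≈ -0.00048368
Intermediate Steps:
F(m) = -2*m
a(A, J) = A + A**2 (a(A, J) = A**2 + A = A + A**2)
d(T, g) = 2 - T**2/3 (d(T, g) = 2 - T*T/3 = 2 - T**2/3)
w(j) = 2/5 (w(j) = (5 - 3)/(5 - (1 - 1)) = 2/(5 - 1*0) = 2/(5 + 0) = 2/5)
w(d(F(6), -5))/(U + 163) = (2/5)/(-990 + 163) = (2/5)/(-827) = -1/827*2/5 = -2/4135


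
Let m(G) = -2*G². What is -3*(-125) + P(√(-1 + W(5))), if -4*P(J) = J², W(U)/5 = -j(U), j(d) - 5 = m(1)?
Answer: 379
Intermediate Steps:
j(d) = 3 (j(d) = 5 - 2*1² = 5 - 2*1 = 5 - 2 = 3)
W(U) = -15 (W(U) = 5*(-1*3) = 5*(-3) = -15)
P(J) = -J²/4
-3*(-125) + P(√(-1 + W(5))) = -3*(-125) - (√(-1 - 15))²/4 = 375 - (√(-16))²/4 = 375 - (4*I)²/4 = 375 - ¼*(-16) = 375 + 4 = 379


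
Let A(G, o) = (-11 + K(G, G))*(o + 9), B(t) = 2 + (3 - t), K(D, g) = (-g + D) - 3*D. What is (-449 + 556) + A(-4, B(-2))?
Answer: 123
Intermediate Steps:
K(D, g) = -g - 2*D (K(D, g) = (D - g) - 3*D = -g - 2*D)
B(t) = 5 - t
A(G, o) = (-11 - 3*G)*(9 + o) (A(G, o) = (-11 + (-G - 2*G))*(o + 9) = (-11 - 3*G)*(9 + o))
(-449 + 556) + A(-4, B(-2)) = (-449 + 556) + (-99 - 27*(-4) - 11*(5 - 1*(-2)) - 3*(-4)*(5 - 1*(-2))) = 107 + (-99 + 108 - 11*(5 + 2) - 3*(-4)*(5 + 2)) = 107 + (-99 + 108 - 11*7 - 3*(-4)*7) = 107 + (-99 + 108 - 77 + 84) = 107 + 16 = 123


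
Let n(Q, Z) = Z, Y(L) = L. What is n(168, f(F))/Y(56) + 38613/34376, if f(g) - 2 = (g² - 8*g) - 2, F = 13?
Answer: 137399/60158 ≈ 2.2840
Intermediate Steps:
f(g) = g² - 8*g (f(g) = 2 + ((g² - 8*g) - 2) = 2 + (-2 + g² - 8*g) = g² - 8*g)
n(168, f(F))/Y(56) + 38613/34376 = (13*(-8 + 13))/56 + 38613/34376 = (13*5)*(1/56) + 38613*(1/34376) = 65*(1/56) + 38613/34376 = 65/56 + 38613/34376 = 137399/60158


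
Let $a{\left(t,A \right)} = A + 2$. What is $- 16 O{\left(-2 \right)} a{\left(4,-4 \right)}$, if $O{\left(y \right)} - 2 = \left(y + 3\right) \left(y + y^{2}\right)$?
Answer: $128$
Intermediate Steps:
$a{\left(t,A \right)} = 2 + A$
$O{\left(y \right)} = 2 + \left(3 + y\right) \left(y + y^{2}\right)$ ($O{\left(y \right)} = 2 + \left(y + 3\right) \left(y + y^{2}\right) = 2 + \left(3 + y\right) \left(y + y^{2}\right)$)
$- 16 O{\left(-2 \right)} a{\left(4,-4 \right)} = - 16 \left(2 + \left(-2\right)^{3} + 3 \left(-2\right) + 4 \left(-2\right)^{2}\right) \left(2 - 4\right) = - 16 \left(2 - 8 - 6 + 4 \cdot 4\right) \left(-2\right) = - 16 \left(2 - 8 - 6 + 16\right) \left(-2\right) = \left(-16\right) 4 \left(-2\right) = \left(-64\right) \left(-2\right) = 128$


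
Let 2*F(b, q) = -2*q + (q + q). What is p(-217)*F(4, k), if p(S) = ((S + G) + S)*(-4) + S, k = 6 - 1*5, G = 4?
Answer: 0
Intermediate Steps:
k = 1 (k = 6 - 5 = 1)
F(b, q) = 0 (F(b, q) = (-2*q + (q + q))/2 = (-2*q + 2*q)/2 = (½)*0 = 0)
p(S) = -16 - 7*S (p(S) = ((S + 4) + S)*(-4) + S = ((4 + S) + S)*(-4) + S = (4 + 2*S)*(-4) + S = (-16 - 8*S) + S = -16 - 7*S)
p(-217)*F(4, k) = (-16 - 7*(-217))*0 = (-16 + 1519)*0 = 1503*0 = 0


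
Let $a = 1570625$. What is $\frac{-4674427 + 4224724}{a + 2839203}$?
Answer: $- \frac{449703}{4409828} \approx -0.10198$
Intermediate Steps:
$\frac{-4674427 + 4224724}{a + 2839203} = \frac{-4674427 + 4224724}{1570625 + 2839203} = - \frac{449703}{4409828}$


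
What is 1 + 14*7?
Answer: 99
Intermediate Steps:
1 + 14*7 = 1 + 98 = 99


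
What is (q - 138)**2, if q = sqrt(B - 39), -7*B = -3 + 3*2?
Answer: 133032/7 - 552*I*sqrt(483)/7 ≈ 19005.0 - 1733.1*I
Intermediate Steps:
B = -3/7 (B = -(-3 + 3*2)/7 = -(-3 + 6)/7 = -1/7*3 = -3/7 ≈ -0.42857)
q = 2*I*sqrt(483)/7 (q = sqrt(-3/7 - 39) = sqrt(-276/7) = 2*I*sqrt(483)/7 ≈ 6.2792*I)
(q - 138)**2 = (2*I*sqrt(483)/7 - 138)**2 = (-138 + 2*I*sqrt(483)/7)**2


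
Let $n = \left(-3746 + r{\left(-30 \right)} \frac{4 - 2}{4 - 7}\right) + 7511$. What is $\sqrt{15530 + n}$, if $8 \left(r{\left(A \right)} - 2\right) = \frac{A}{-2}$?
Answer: $\frac{\sqrt{694527}}{6} \approx 138.9$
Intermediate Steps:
$r{\left(A \right)} = 2 - \frac{A}{16}$ ($r{\left(A \right)} = 2 + \frac{A \frac{1}{-2}}{8} = 2 + \frac{A \left(- \frac{1}{2}\right)}{8} = 2 + \frac{\left(- \frac{1}{2}\right) A}{8} = 2 - \frac{A}{16}$)
$n = \frac{45149}{12}$ ($n = \left(-3746 + \left(2 - - \frac{15}{8}\right) \frac{4 - 2}{4 - 7}\right) + 7511 = \left(-3746 + \left(2 + \frac{15}{8}\right) \frac{2}{-3}\right) + 7511 = \left(-3746 + \frac{31 \cdot 2 \left(- \frac{1}{3}\right)}{8}\right) + 7511 = \left(-3746 + \frac{31}{8} \left(- \frac{2}{3}\right)\right) + 7511 = \left(-3746 - \frac{31}{12}\right) + 7511 = - \frac{44983}{12} + 7511 = \frac{45149}{12} \approx 3762.4$)
$\sqrt{15530 + n} = \sqrt{15530 + \frac{45149}{12}} = \sqrt{\frac{231509}{12}} = \frac{\sqrt{694527}}{6}$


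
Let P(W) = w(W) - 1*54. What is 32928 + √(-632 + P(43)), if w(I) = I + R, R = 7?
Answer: 32928 + 2*I*√159 ≈ 32928.0 + 25.219*I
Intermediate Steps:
w(I) = 7 + I (w(I) = I + 7 = 7 + I)
P(W) = -47 + W (P(W) = (7 + W) - 1*54 = (7 + W) - 54 = -47 + W)
32928 + √(-632 + P(43)) = 32928 + √(-632 + (-47 + 43)) = 32928 + √(-632 - 4) = 32928 + √(-636) = 32928 + 2*I*√159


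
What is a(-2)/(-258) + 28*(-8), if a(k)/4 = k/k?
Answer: -28898/129 ≈ -224.02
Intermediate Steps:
a(k) = 4 (a(k) = 4*(k/k) = 4*1 = 4)
a(-2)/(-258) + 28*(-8) = 4/(-258) + 28*(-8) = 4*(-1/258) - 224 = -2/129 - 224 = -28898/129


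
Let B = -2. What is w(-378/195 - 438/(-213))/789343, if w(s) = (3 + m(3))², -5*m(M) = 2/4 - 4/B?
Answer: 25/3157372 ≈ 7.9180e-6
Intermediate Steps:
m(M) = -½ (m(M) = -(2/4 - 4/(-2))/5 = -(2*(¼) - 4*(-½))/5 = -(½ + 2)/5 = -⅕*5/2 = -½)
w(s) = 25/4 (w(s) = (3 - ½)² = (5/2)² = 25/4)
w(-378/195 - 438/(-213))/789343 = (25/4)/789343 = (25/4)*(1/789343) = 25/3157372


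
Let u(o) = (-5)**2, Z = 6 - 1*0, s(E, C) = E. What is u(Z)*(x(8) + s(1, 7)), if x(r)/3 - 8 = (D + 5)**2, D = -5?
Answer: 625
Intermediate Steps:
Z = 6 (Z = 6 + 0 = 6)
x(r) = 24 (x(r) = 24 + 3*(-5 + 5)**2 = 24 + 3*0**2 = 24 + 3*0 = 24 + 0 = 24)
u(o) = 25
u(Z)*(x(8) + s(1, 7)) = 25*(24 + 1) = 25*25 = 625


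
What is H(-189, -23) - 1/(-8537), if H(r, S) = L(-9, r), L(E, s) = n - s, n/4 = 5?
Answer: 1784234/8537 ≈ 209.00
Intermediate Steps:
n = 20 (n = 4*5 = 20)
L(E, s) = 20 - s
H(r, S) = 20 - r
H(-189, -23) - 1/(-8537) = (20 - 1*(-189)) - 1/(-8537) = (20 + 189) - 1*(-1/8537) = 209 + 1/8537 = 1784234/8537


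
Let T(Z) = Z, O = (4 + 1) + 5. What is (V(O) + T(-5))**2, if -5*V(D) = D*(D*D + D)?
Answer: 50625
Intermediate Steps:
O = 10 (O = 5 + 5 = 10)
V(D) = -D*(D + D**2)/5 (V(D) = -D*(D*D + D)/5 = -D*(D**2 + D)/5 = -D*(D + D**2)/5)
(V(O) + T(-5))**2 = ((1/5)*10**2*(-1 - 1*10) - 5)**2 = ((1/5)*100*(-1 - 10) - 5)**2 = ((1/5)*100*(-11) - 5)**2 = (-220 - 5)**2 = (-225)**2 = 50625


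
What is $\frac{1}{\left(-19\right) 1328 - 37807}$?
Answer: $- \frac{1}{63039} \approx -1.5863 \cdot 10^{-5}$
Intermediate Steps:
$\frac{1}{\left(-19\right) 1328 - 37807} = \frac{1}{-25232 - 37807} = \frac{1}{-63039} = - \frac{1}{63039}$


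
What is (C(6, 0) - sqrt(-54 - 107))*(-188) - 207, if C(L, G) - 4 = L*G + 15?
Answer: -3779 + 188*I*sqrt(161) ≈ -3779.0 + 2385.5*I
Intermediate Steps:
C(L, G) = 19 + G*L (C(L, G) = 4 + (L*G + 15) = 4 + (G*L + 15) = 4 + (15 + G*L) = 19 + G*L)
(C(6, 0) - sqrt(-54 - 107))*(-188) - 207 = ((19 + 0*6) - sqrt(-54 - 107))*(-188) - 207 = ((19 + 0) - sqrt(-161))*(-188) - 207 = (19 - I*sqrt(161))*(-188) - 207 = (-3572 + 188*I*sqrt(161)) - 207 = -3779 + 188*I*sqrt(161)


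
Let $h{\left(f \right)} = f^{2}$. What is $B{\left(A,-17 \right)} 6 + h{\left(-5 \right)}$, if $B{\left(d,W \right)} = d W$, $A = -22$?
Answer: $2269$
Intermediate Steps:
$B{\left(d,W \right)} = W d$
$B{\left(A,-17 \right)} 6 + h{\left(-5 \right)} = \left(-17\right) \left(-22\right) 6 + \left(-5\right)^{2} = 374 \cdot 6 + 25 = 2244 + 25 = 2269$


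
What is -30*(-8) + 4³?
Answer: 304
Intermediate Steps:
-30*(-8) + 4³ = 240 + 64 = 304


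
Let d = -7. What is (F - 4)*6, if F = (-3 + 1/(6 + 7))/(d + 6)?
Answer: -84/13 ≈ -6.4615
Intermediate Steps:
F = 38/13 (F = (-3 + 1/(6 + 7))/(-7 + 6) = (-3 + 1/13)/(-1) = (-3 + 1/13)*(-1) = -38/13*(-1) = 38/13 ≈ 2.9231)
(F - 4)*6 = (38/13 - 4)*6 = -14/13*6 = -84/13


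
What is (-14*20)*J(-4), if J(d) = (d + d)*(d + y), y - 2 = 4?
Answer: 4480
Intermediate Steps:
y = 6 (y = 2 + 4 = 6)
J(d) = 2*d*(6 + d) (J(d) = (d + d)*(d + 6) = (2*d)*(6 + d) = 2*d*(6 + d))
(-14*20)*J(-4) = (-14*20)*(2*(-4)*(6 - 4)) = -560*(-4)*2 = -280*(-16) = 4480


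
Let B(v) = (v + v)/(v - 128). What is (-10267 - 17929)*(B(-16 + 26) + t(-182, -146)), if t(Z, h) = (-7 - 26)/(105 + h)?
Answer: -43337252/2419 ≈ -17915.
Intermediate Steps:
B(v) = 2*v/(-128 + v) (B(v) = (2*v)/(-128 + v) = 2*v/(-128 + v))
t(Z, h) = -33/(105 + h)
(-10267 - 17929)*(B(-16 + 26) + t(-182, -146)) = (-10267 - 17929)*(2*(-16 + 26)/(-128 + (-16 + 26)) - 33/(105 - 146)) = -28196*(2*10/(-128 + 10) - 33/(-41)) = -28196*(2*10/(-118) - 33*(-1/41)) = -28196*(2*10*(-1/118) + 33/41) = -28196*(-10/59 + 33/41) = -28196*1537/2419 = -43337252/2419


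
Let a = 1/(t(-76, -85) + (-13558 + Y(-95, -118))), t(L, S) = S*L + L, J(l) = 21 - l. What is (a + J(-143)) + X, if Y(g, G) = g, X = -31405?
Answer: -227090830/7269 ≈ -31241.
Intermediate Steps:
t(L, S) = L + L*S (t(L, S) = L*S + L = L + L*S)
a = -1/7269 (a = 1/(-76*(1 - 85) + (-13558 - 95)) = 1/(-76*(-84) - 13653) = 1/(6384 - 13653) = 1/(-7269) = -1/7269 ≈ -0.00013757)
(a + J(-143)) + X = (-1/7269 + (21 - 1*(-143))) - 31405 = (-1/7269 + (21 + 143)) - 31405 = (-1/7269 + 164) - 31405 = 1192115/7269 - 31405 = -227090830/7269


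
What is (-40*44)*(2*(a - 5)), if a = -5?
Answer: 35200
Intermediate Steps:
(-40*44)*(2*(a - 5)) = (-40*44)*(2*(-5 - 5)) = -3520*(-10) = -1760*(-20) = 35200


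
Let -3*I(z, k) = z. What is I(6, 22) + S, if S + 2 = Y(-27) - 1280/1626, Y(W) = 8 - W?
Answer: 24563/813 ≈ 30.213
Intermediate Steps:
I(z, k) = -z/3
S = 26189/813 (S = -2 + ((8 - 1*(-27)) - 1280/1626) = -2 + ((8 + 27) - 1280*1/1626) = -2 + (35 - 640/813) = -2 + 27815/813 = 26189/813 ≈ 32.213)
I(6, 22) + S = -1/3*6 + 26189/813 = -2 + 26189/813 = 24563/813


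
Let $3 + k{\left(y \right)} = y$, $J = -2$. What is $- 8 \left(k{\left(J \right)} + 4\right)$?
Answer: $8$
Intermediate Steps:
$k{\left(y \right)} = -3 + y$
$- 8 \left(k{\left(J \right)} + 4\right) = - 8 \left(\left(-3 - 2\right) + 4\right) = - 8 \left(-5 + 4\right) = \left(-8\right) \left(-1\right) = 8$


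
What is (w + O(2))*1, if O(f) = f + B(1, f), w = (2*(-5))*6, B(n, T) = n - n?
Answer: -58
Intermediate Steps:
B(n, T) = 0
w = -60 (w = -10*6 = -60)
O(f) = f (O(f) = f + 0 = f)
(w + O(2))*1 = (-60 + 2)*1 = -58*1 = -58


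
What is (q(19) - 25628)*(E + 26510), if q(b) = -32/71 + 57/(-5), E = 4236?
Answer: -279854611662/355 ≈ -7.8832e+8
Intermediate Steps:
q(b) = -4207/355 (q(b) = -32*1/71 + 57*(-⅕) = -32/71 - 57/5 = -4207/355)
(q(19) - 25628)*(E + 26510) = (-4207/355 - 25628)*(4236 + 26510) = -9102147/355*30746 = -279854611662/355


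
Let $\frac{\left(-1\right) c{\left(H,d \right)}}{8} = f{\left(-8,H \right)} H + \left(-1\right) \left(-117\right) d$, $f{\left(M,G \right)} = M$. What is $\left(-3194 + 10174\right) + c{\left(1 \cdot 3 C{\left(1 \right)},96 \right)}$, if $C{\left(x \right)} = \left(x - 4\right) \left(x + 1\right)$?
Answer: $-84028$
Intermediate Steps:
$C{\left(x \right)} = \left(1 + x\right) \left(-4 + x\right)$ ($C{\left(x \right)} = \left(-4 + x\right) \left(1 + x\right) = \left(1 + x\right) \left(-4 + x\right)$)
$c{\left(H,d \right)} = - 936 d + 64 H$ ($c{\left(H,d \right)} = - 8 \left(- 8 H + \left(-1\right) \left(-117\right) d\right) = - 8 \left(- 8 H + 117 d\right) = - 936 d + 64 H$)
$\left(-3194 + 10174\right) + c{\left(1 \cdot 3 C{\left(1 \right)},96 \right)} = \left(-3194 + 10174\right) + \left(\left(-936\right) 96 + 64 \cdot 1 \cdot 3 \left(-4 + 1^{2} - 3\right)\right) = 6980 - \left(89856 - 64 \cdot 3 \left(-4 + 1 - 3\right)\right) = 6980 - \left(89856 - 64 \cdot 3 \left(-6\right)\right) = 6980 + \left(-89856 + 64 \left(-18\right)\right) = 6980 - 91008 = -84028$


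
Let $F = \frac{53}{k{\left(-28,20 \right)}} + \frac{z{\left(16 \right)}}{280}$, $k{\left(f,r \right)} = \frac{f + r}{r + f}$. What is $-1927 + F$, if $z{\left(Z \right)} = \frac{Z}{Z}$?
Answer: $- \frac{524719}{280} \approx -1874.0$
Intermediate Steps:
$z{\left(Z \right)} = 1$
$k{\left(f,r \right)} = 1$ ($k{\left(f,r \right)} = \frac{f + r}{f + r} = 1$)
$F = \frac{14841}{280}$ ($F = \frac{53}{1} + 1 \cdot \frac{1}{280} = 53 \cdot 1 + 1 \cdot \frac{1}{280} = 53 + \frac{1}{280} = \frac{14841}{280} \approx 53.004$)
$-1927 + F = -1927 + \frac{14841}{280} = - \frac{524719}{280}$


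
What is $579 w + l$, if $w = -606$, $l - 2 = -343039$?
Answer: $-693911$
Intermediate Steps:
$l = -343037$ ($l = 2 - 343039 = -343037$)
$579 w + l = 579 \left(-606\right) - 343037 = -350874 - 343037 = -693911$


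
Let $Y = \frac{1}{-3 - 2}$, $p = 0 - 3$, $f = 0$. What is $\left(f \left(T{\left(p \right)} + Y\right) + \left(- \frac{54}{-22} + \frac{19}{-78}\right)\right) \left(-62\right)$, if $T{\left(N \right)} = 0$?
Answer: $- \frac{58807}{429} \approx -137.08$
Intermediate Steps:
$p = -3$ ($p = 0 - 3 = -3$)
$Y = - \frac{1}{5}$ ($Y = \frac{1}{-5} = - \frac{1}{5} \approx -0.2$)
$\left(f \left(T{\left(p \right)} + Y\right) + \left(- \frac{54}{-22} + \frac{19}{-78}\right)\right) \left(-62\right) = \left(0 \left(0 - \frac{1}{5}\right) + \left(- \frac{54}{-22} + \frac{19}{-78}\right)\right) \left(-62\right) = \left(0 \left(- \frac{1}{5}\right) + \left(\left(-54\right) \left(- \frac{1}{22}\right) + 19 \left(- \frac{1}{78}\right)\right)\right) \left(-62\right) = \left(0 + \left(\frac{27}{11} - \frac{19}{78}\right)\right) \left(-62\right) = \left(0 + \frac{1897}{858}\right) \left(-62\right) = \frac{1897}{858} \left(-62\right) = - \frac{58807}{429}$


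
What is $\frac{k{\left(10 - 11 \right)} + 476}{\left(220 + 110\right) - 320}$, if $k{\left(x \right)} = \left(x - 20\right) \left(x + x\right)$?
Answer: $\frac{259}{5} \approx 51.8$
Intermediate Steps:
$k{\left(x \right)} = 2 x \left(-20 + x\right)$ ($k{\left(x \right)} = \left(x - 20\right) 2 x = \left(-20 + x\right) 2 x = 2 x \left(-20 + x\right)$)
$\frac{k{\left(10 - 11 \right)} + 476}{\left(220 + 110\right) - 320} = \frac{2 \left(10 - 11\right) \left(-20 + \left(10 - 11\right)\right) + 476}{\left(220 + 110\right) - 320} = \frac{2 \left(-1\right) \left(-20 - 1\right) + 476}{330 - 320} = \frac{2 \left(-1\right) \left(-21\right) + 476}{10} = \left(42 + 476\right) \frac{1}{10} = 518 \cdot \frac{1}{10} = \frac{259}{5}$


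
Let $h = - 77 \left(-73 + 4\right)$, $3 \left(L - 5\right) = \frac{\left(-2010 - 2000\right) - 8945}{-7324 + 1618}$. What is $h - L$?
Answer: $\frac{90849389}{17118} \approx 5307.2$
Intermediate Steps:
$L = \frac{98545}{17118}$ ($L = 5 + \frac{\left(\left(-2010 - 2000\right) - 8945\right) \frac{1}{-7324 + 1618}}{3} = 5 + \frac{\left(-4010 - 8945\right) \frac{1}{-5706}}{3} = 5 + \frac{\left(-12955\right) \left(- \frac{1}{5706}\right)}{3} = 5 + \frac{1}{3} \cdot \frac{12955}{5706} = 5 + \frac{12955}{17118} = \frac{98545}{17118} \approx 5.7568$)
$h = 5313$ ($h = \left(-77\right) \left(-69\right) = 5313$)
$h - L = 5313 - \frac{98545}{17118} = \frac{90849389}{17118}$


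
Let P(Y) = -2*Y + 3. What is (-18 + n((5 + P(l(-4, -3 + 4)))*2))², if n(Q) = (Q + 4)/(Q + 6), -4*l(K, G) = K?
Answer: 23716/81 ≈ 292.79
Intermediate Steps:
l(K, G) = -K/4
P(Y) = 3 - 2*Y
n(Q) = (4 + Q)/(6 + Q)
(-18 + n((5 + P(l(-4, -3 + 4)))*2))² = (-18 + (4 + (5 + (3 - (-1)*(-4)/2))*2)/(6 + (5 + (3 - (-1)*(-4)/2))*2))² = (-18 + (4 + (5 + (3 - 2*1))*2)/(6 + (5 + (3 - 2*1))*2))² = (-18 + (4 + (5 + (3 - 2))*2)/(6 + (5 + (3 - 2))*2))² = (-18 + (4 + (5 + 1)*2)/(6 + (5 + 1)*2))² = (-18 + (4 + 6*2)/(6 + 6*2))² = (-18 + (4 + 12)/(6 + 12))² = (-18 + 16/18)² = (-18 + (1/18)*16)² = (-18 + 8/9)² = (-154/9)² = 23716/81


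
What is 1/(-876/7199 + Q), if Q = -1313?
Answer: -7199/9453163 ≈ -0.00076154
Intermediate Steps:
1/(-876/7199 + Q) = 1/(-876/7199 - 1313) = 1/(-9453163/7199) = -7199/9453163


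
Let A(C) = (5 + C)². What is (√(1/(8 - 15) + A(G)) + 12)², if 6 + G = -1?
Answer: 1035/7 + 72*√21/7 ≈ 194.99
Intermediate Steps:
G = -7 (G = -6 - 1 = -7)
(√(1/(8 - 15) + A(G)) + 12)² = (√(1/(8 - 15) + (5 - 7)²) + 12)² = (√(1/(-7) + (-2)²) + 12)² = (√(-⅐ + 4) + 12)² = (√(27/7) + 12)² = (3*√21/7 + 12)² = (12 + 3*√21/7)²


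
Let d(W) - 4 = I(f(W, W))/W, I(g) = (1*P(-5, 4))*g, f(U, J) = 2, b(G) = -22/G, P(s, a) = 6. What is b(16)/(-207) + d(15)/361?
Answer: 59599/2989080 ≈ 0.019939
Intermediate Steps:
I(g) = 6*g (I(g) = (1*6)*g = 6*g)
d(W) = 4 + 12/W (d(W) = 4 + (6*2)/W = 4 + 12/W)
b(16)/(-207) + d(15)/361 = -22/16/(-207) + (4 + 12/15)/361 = -22*1/16*(-1/207) + (4 + 12*(1/15))*(1/361) = -11/8*(-1/207) + (4 + ⅘)*(1/361) = 11/1656 + (24/5)*(1/361) = 11/1656 + 24/1805 = 59599/2989080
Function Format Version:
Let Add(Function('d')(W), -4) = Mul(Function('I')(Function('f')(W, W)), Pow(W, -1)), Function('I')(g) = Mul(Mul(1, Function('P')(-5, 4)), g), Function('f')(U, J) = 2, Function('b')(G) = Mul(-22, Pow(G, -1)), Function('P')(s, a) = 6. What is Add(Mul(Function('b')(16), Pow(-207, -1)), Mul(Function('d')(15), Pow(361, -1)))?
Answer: Rational(59599, 2989080) ≈ 0.019939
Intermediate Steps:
Function('I')(g) = Mul(6, g) (Function('I')(g) = Mul(Mul(1, 6), g) = Mul(6, g))
Function('d')(W) = Add(4, Mul(12, Pow(W, -1))) (Function('d')(W) = Add(4, Mul(Mul(6, 2), Pow(W, -1))) = Add(4, Mul(12, Pow(W, -1))))
Add(Mul(Function('b')(16), Pow(-207, -1)), Mul(Function('d')(15), Pow(361, -1))) = Add(Mul(Mul(-22, Pow(16, -1)), Pow(-207, -1)), Mul(Add(4, Mul(12, Pow(15, -1))), Pow(361, -1))) = Add(Mul(Mul(-22, Rational(1, 16)), Rational(-1, 207)), Mul(Add(4, Mul(12, Rational(1, 15))), Rational(1, 361))) = Add(Mul(Rational(-11, 8), Rational(-1, 207)), Mul(Add(4, Rational(4, 5)), Rational(1, 361))) = Add(Rational(11, 1656), Mul(Rational(24, 5), Rational(1, 361))) = Add(Rational(11, 1656), Rational(24, 1805)) = Rational(59599, 2989080)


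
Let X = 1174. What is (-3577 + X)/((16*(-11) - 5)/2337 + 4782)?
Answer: -5615811/11175353 ≈ -0.50252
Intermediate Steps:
(-3577 + X)/((16*(-11) - 5)/2337 + 4782) = (-3577 + 1174)/((16*(-11) - 5)/2337 + 4782) = -2403/((-176 - 5)*(1/2337) + 4782) = -2403/(-181*1/2337 + 4782) = -2403/(-181/2337 + 4782) = -2403/11175353/2337 = -2403*2337/11175353 = -5615811/11175353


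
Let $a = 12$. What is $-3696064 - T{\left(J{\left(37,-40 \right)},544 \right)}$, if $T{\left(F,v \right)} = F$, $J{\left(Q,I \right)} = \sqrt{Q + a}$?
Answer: $-3696071$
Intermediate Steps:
$J{\left(Q,I \right)} = \sqrt{12 + Q}$ ($J{\left(Q,I \right)} = \sqrt{Q + 12} = \sqrt{12 + Q}$)
$-3696064 - T{\left(J{\left(37,-40 \right)},544 \right)} = -3696064 - \sqrt{12 + 37} = -3696064 - \sqrt{49} = -3696064 - 7 = -3696071$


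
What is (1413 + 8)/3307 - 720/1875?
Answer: 18889/413375 ≈ 0.045695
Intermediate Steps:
(1413 + 8)/3307 - 720/1875 = 1421*(1/3307) - 720*1/1875 = 1421/3307 - 48/125 = 18889/413375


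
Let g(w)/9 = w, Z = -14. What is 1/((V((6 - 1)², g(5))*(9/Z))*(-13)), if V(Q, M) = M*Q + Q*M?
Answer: 7/131625 ≈ 5.3181e-5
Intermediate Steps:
g(w) = 9*w
V(Q, M) = 2*M*Q (V(Q, M) = M*Q + M*Q = 2*M*Q)
1/((V((6 - 1)², g(5))*(9/Z))*(-13)) = 1/(((2*(9*5)*(6 - 1)²)*(9/(-14)))*(-13)) = 1/(((2*45*5²)*(9*(-1/14)))*(-13)) = 1/(((2*45*25)*(-9/14))*(-13)) = 1/((2250*(-9/14))*(-13)) = 1/(-10125/7*(-13)) = 1/(131625/7) = 7/131625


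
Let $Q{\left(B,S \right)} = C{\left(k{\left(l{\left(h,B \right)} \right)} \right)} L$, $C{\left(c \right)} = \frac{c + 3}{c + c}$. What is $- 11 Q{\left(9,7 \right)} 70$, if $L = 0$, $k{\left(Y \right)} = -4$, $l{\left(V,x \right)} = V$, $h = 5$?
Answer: $0$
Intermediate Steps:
$C{\left(c \right)} = \frac{3 + c}{2 c}$
$Q{\left(B,S \right)} = 0$ ($Q{\left(B,S \right)} = \frac{3 - 4}{2 \left(-4\right)} 0 = \frac{1}{2} \left(- \frac{1}{4}\right) \left(-1\right) 0 = \frac{1}{8} \cdot 0 = 0$)
$- 11 Q{\left(9,7 \right)} 70 = \left(-11\right) 0 \cdot 70 = 0 \cdot 70 = 0$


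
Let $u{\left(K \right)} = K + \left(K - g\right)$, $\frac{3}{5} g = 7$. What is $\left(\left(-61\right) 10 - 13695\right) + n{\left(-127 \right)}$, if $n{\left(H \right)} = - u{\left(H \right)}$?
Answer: $- \frac{42118}{3} \approx -14039.0$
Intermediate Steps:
$g = \frac{35}{3}$ ($g = \frac{5}{3} \cdot 7 = \frac{35}{3} \approx 11.667$)
$u{\left(K \right)} = - \frac{35}{3} + 2 K$ ($u{\left(K \right)} = K + \left(K - \frac{35}{3}\right) = K + \left(- \frac{35}{3} + K\right) = - \frac{35}{3} + 2 K$)
$n{\left(H \right)} = \frac{35}{3} - 2 H$ ($n{\left(H \right)} = - (- \frac{35}{3} + 2 H) = \frac{35}{3} - 2 H$)
$\left(\left(-61\right) 10 - 13695\right) + n{\left(-127 \right)} = \left(\left(-61\right) 10 - 13695\right) + \left(\frac{35}{3} - -254\right) = \left(-610 - 13695\right) + \left(\frac{35}{3} + 254\right) = -14305 + \frac{797}{3} = - \frac{42118}{3}$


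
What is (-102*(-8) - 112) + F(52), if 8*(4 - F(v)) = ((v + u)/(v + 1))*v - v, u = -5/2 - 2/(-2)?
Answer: 150161/212 ≈ 708.31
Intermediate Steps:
u = -3/2 (u = -5*1/2 - 2*(-1/2) = -5/2 + 1 = -3/2 ≈ -1.5000)
F(v) = 4 + v/8 - v*(-3/2 + v)/(8*(1 + v)) (F(v) = 4 - (((v - 3/2)/(v + 1))*v - v)/8 = 4 - (((-3/2 + v)/(1 + v))*v - v)/8 = 4 - (v*(-3/2 + v)/(1 + v) - v)/8 = 4 - (-v + v*(-3/2 + v)/(1 + v))/8 = 4 + (v/8 - v*(-3/2 + v)/(8*(1 + v))) = 4 + v/8 - v*(-3/2 + v)/(8*(1 + v)))
(-102*(-8) - 112) + F(52) = (-102*(-8) - 112) + (64 + 69*52)/(16*(1 + 52)) = (816 - 112) + (1/16)*(64 + 3588)/53 = 704 + (1/16)*(1/53)*3652 = 704 + 913/212 = 150161/212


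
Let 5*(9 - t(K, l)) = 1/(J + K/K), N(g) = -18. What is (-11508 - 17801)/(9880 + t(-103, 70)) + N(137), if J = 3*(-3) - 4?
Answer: -1776954/84763 ≈ -20.964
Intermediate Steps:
J = -13 (J = -9 - 4 = -13)
t(K, l) = 541/60 (t(K, l) = 9 - 1/(5*(-13 + K/K)) = 9 - 1/(5*(-13 + 1)) = 9 - 1/5/(-12) = 9 - 1/5*(-1/12) = 9 + 1/60 = 541/60)
(-11508 - 17801)/(9880 + t(-103, 70)) + N(137) = (-11508 - 17801)/(9880 + 541/60) - 18 = -29309/593341/60 - 18 = -29309*60/593341 - 18 = -251220/84763 - 18 = -1776954/84763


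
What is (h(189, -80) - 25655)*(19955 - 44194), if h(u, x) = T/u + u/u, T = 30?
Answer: 39174877888/63 ≈ 6.2182e+8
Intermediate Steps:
h(u, x) = 1 + 30/u (h(u, x) = 30/u + u/u = 30/u + 1 = 1 + 30/u)
(h(189, -80) - 25655)*(19955 - 44194) = ((30 + 189)/189 - 25655)*(19955 - 44194) = ((1/189)*219 - 25655)*(-24239) = (73/63 - 25655)*(-24239) = -1616192/63*(-24239) = 39174877888/63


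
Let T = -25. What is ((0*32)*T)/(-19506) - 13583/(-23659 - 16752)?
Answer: 13583/40411 ≈ 0.33612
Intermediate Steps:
((0*32)*T)/(-19506) - 13583/(-23659 - 16752) = ((0*32)*(-25))/(-19506) - 13583/(-23659 - 16752) = (0*(-25))*(-1/19506) - 13583/(-40411) = 0*(-1/19506) - 13583*(-1/40411) = 0 + 13583/40411 = 13583/40411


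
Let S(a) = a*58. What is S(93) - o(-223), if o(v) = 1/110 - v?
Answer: 568809/110 ≈ 5171.0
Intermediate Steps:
S(a) = 58*a
o(v) = 1/110 - v
S(93) - o(-223) = 58*93 - (1/110 - 1*(-223)) = 5394 - (1/110 + 223) = 5394 - 1*24531/110 = 5394 - 24531/110 = 568809/110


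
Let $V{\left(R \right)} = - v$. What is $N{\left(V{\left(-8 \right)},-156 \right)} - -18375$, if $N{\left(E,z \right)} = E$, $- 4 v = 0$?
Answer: $18375$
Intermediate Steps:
$v = 0$ ($v = \left(- \frac{1}{4}\right) 0 = 0$)
$V{\left(R \right)} = 0$ ($V{\left(R \right)} = \left(-1\right) 0 = 0$)
$N{\left(V{\left(-8 \right)},-156 \right)} - -18375 = 0 - -18375 = 0 + 18375 = 18375$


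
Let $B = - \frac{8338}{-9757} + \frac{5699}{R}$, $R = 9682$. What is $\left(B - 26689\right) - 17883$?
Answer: $- \frac{382769000279}{8587934} \approx -44571.0$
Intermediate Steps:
$B = \frac{12393969}{8587934}$ ($B = - \frac{8338}{-9757} + \frac{5699}{9682} = \left(-8338\right) \left(- \frac{1}{9757}\right) + 5699 \cdot \frac{1}{9682} = \frac{758}{887} + \frac{5699}{9682} = \frac{12393969}{8587934} \approx 1.4432$)
$\left(B - 26689\right) - 17883 = \left(\frac{12393969}{8587934} - 26689\right) - 17883 = - \frac{229190976557}{8587934} - 17883 = - \frac{382769000279}{8587934}$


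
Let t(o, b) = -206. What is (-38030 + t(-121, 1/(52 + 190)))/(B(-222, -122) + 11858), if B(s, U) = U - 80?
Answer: -9559/2914 ≈ -3.2804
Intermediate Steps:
B(s, U) = -80 + U
(-38030 + t(-121, 1/(52 + 190)))/(B(-222, -122) + 11858) = (-38030 - 206)/((-80 - 122) + 11858) = -38236/(-202 + 11858) = -38236/11656 = -38236*1/11656 = -9559/2914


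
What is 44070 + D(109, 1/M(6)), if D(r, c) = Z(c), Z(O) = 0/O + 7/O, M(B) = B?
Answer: 44112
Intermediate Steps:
Z(O) = 7/O (Z(O) = 0 + 7/O = 7/O)
D(r, c) = 7/c
44070 + D(109, 1/M(6)) = 44070 + 7/(1/6) = 44070 + 7*6 = 44070 + 42 = 44112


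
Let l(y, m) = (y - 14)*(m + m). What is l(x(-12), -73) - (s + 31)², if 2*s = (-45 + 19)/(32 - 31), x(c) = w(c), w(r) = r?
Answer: 3472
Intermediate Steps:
x(c) = c
l(y, m) = 2*m*(-14 + y) (l(y, m) = (-14 + y)*(2*m) = 2*m*(-14 + y))
s = -13 (s = ((-45 + 19)/(32 - 31))/2 = (-26/1)/2 = (-26*1)/2 = (½)*(-26) = -13)
l(x(-12), -73) - (s + 31)² = 2*(-73)*(-14 - 12) - (-13 + 31)² = 2*(-73)*(-26) - 1*18² = 3796 - 1*324 = 3796 - 324 = 3472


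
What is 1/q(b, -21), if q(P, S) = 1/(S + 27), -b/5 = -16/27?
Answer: 6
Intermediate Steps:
b = 80/27 (b = -(-80)/27 = -5*(-16/27) = 80/27 ≈ 2.9630)
q(P, S) = 1/(27 + S)
1/q(b, -21) = 1/(1/(27 - 21)) = 1/(1/6) = 1/(⅙) = 6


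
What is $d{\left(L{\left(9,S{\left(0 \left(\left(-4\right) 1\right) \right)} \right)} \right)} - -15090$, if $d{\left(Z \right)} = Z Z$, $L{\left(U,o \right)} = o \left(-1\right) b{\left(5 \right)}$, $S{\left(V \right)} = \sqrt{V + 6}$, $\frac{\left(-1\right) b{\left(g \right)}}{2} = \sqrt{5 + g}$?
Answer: $15330$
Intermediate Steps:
$b{\left(g \right)} = - 2 \sqrt{5 + g}$
$S{\left(V \right)} = \sqrt{6 + V}$
$L{\left(U,o \right)} = 2 o \sqrt{10}$ ($L{\left(U,o \right)} = o \left(-1\right) \left(- 2 \sqrt{5 + 5}\right) = - o \left(- 2 \sqrt{10}\right) = 2 o \sqrt{10}$)
$d{\left(Z \right)} = Z^{2}$
$d{\left(L{\left(9,S{\left(0 \left(\left(-4\right) 1\right) \right)} \right)} \right)} - -15090 = \left(2 \sqrt{6 + 0 \left(\left(-4\right) 1\right)} \sqrt{10}\right)^{2} - -15090 = \left(2 \sqrt{6 + 0 \left(-4\right)} \sqrt{10}\right)^{2} + 15090 = \left(2 \sqrt{6 + 0} \sqrt{10}\right)^{2} + 15090 = \left(2 \sqrt{6} \sqrt{10}\right)^{2} + 15090 = \left(4 \sqrt{15}\right)^{2} + 15090 = 240 + 15090 = 15330$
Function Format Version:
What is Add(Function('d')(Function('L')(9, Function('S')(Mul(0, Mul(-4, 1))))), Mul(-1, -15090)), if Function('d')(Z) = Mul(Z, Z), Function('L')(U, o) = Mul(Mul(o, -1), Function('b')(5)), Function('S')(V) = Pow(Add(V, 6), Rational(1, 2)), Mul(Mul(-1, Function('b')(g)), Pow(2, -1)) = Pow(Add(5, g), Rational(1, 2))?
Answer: 15330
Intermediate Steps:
Function('b')(g) = Mul(-2, Pow(Add(5, g), Rational(1, 2)))
Function('S')(V) = Pow(Add(6, V), Rational(1, 2))
Function('L')(U, o) = Mul(2, o, Pow(10, Rational(1, 2))) (Function('L')(U, o) = Mul(Mul(o, -1), Mul(-2, Pow(Add(5, 5), Rational(1, 2)))) = Mul(Mul(-1, o), Mul(-2, Pow(10, Rational(1, 2)))) = Mul(2, o, Pow(10, Rational(1, 2))))
Function('d')(Z) = Pow(Z, 2)
Add(Function('d')(Function('L')(9, Function('S')(Mul(0, Mul(-4, 1))))), Mul(-1, -15090)) = Add(Pow(Mul(2, Pow(Add(6, Mul(0, Mul(-4, 1))), Rational(1, 2)), Pow(10, Rational(1, 2))), 2), Mul(-1, -15090)) = Add(Pow(Mul(2, Pow(Add(6, Mul(0, -4)), Rational(1, 2)), Pow(10, Rational(1, 2))), 2), 15090) = Add(Pow(Mul(2, Pow(Add(6, 0), Rational(1, 2)), Pow(10, Rational(1, 2))), 2), 15090) = Add(Pow(Mul(2, Pow(6, Rational(1, 2)), Pow(10, Rational(1, 2))), 2), 15090) = Add(Pow(Mul(4, Pow(15, Rational(1, 2))), 2), 15090) = Add(240, 15090) = 15330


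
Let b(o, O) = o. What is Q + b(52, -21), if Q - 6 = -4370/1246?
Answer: 33949/623 ≈ 54.493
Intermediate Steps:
Q = 1553/623 (Q = 6 - 4370/1246 = 6 - 4370*1/1246 = 6 - 2185/623 = 1553/623 ≈ 2.4928)
Q + b(52, -21) = 1553/623 + 52 = 33949/623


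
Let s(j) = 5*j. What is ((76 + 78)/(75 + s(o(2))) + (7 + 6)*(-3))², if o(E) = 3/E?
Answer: 310249/225 ≈ 1378.9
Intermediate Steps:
((76 + 78)/(75 + s(o(2))) + (7 + 6)*(-3))² = ((76 + 78)/(75 + 5*(3/2)) + (7 + 6)*(-3))² = (154/(75 + 5*(3*(½))) + 13*(-3))² = (154/(75 + 5*(3/2)) - 39)² = (154/(75 + 15/2) - 39)² = (154/(165/2) - 39)² = (154*(2/165) - 39)² = (28/15 - 39)² = (-557/15)² = 310249/225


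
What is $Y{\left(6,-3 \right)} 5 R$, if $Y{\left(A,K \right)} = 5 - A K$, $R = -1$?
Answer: $-115$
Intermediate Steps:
$Y{\left(A,K \right)} = 5 - A K$
$Y{\left(6,-3 \right)} 5 R = \left(5 - 6 \left(-3\right)\right) 5 \left(-1\right) = \left(5 + 18\right) 5 \left(-1\right) = 23 \cdot 5 \left(-1\right) = 115 \left(-1\right) = -115$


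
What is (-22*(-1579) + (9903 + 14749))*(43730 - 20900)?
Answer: 1355873700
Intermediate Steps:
(-22*(-1579) + (9903 + 14749))*(43730 - 20900) = (34738 + 24652)*22830 = 59390*22830 = 1355873700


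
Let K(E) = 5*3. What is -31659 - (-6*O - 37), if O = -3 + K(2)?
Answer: -31550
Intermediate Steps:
K(E) = 15
O = 12 (O = -3 + 15 = 12)
-31659 - (-6*O - 37) = -31659 - (-6*12 - 37) = -31659 - (-72 - 37) = -31659 - 1*(-109) = -31659 + 109 = -31550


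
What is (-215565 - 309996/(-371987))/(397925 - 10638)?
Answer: -80187067659/144065729269 ≈ -0.55660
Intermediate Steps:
(-215565 - 309996/(-371987))/(397925 - 10638) = (-215565 - 309996*(-1/371987))/387287 = (-215565 + 309996/371987)*(1/387287) = -80187067659/371987*1/387287 = -80187067659/144065729269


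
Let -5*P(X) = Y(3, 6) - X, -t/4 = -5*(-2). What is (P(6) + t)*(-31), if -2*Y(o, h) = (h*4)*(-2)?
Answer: 6758/5 ≈ 1351.6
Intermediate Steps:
t = -40 (t = -(-20)*(-2) = -4*10 = -40)
Y(o, h) = 4*h (Y(o, h) = -h*4*(-2)/2 = -4*h*(-2)/2 = -(-4)*h = 4*h)
P(X) = -24/5 + X/5 (P(X) = -(4*6 - X)/5 = -(24 - X)/5 = -24/5 + X/5)
(P(6) + t)*(-31) = ((-24/5 + (⅕)*6) - 40)*(-31) = ((-24/5 + 6/5) - 40)*(-31) = (-18/5 - 40)*(-31) = -218/5*(-31) = 6758/5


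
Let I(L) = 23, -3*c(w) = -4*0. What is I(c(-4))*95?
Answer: 2185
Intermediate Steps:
c(w) = 0 (c(w) = -(-4)*0/3 = -⅓*0 = 0)
I(c(-4))*95 = 23*95 = 2185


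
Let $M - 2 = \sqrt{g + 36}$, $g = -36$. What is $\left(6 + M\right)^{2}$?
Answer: $64$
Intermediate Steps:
$M = 2$ ($M = 2 + \sqrt{-36 + 36} = 2 + \sqrt{0} = 2 + 0 = 2$)
$\left(6 + M\right)^{2} = \left(6 + 2\right)^{2} = 8^{2} = 64$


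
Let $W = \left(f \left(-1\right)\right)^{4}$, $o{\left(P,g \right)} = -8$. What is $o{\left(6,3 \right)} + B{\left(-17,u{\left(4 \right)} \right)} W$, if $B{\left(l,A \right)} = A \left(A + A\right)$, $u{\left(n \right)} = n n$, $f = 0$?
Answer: $-8$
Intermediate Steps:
$u{\left(n \right)} = n^{2}$
$B{\left(l,A \right)} = 2 A^{2}$ ($B{\left(l,A \right)} = A 2 A = 2 A^{2}$)
$W = 0$ ($W = \left(0 \left(-1\right)\right)^{4} = 0^{4} = 0$)
$o{\left(6,3 \right)} + B{\left(-17,u{\left(4 \right)} \right)} W = -8 + 2 \left(4^{2}\right)^{2} \cdot 0 = -8 + 2 \cdot 16^{2} \cdot 0 = -8 + 2 \cdot 256 \cdot 0 = -8 + 512 \cdot 0 = -8 + 0 = -8$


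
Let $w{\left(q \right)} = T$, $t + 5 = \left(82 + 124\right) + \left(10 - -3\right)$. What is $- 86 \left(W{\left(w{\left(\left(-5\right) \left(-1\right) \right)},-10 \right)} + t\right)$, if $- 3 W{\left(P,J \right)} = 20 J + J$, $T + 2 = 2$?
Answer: $-24424$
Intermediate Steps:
$T = 0$ ($T = -2 + 2 = 0$)
$t = 214$ ($t = -5 + \left(\left(82 + 124\right) + \left(10 - -3\right)\right) = -5 + \left(206 + \left(10 + 3\right)\right) = -5 + \left(206 + 13\right) = -5 + 219 = 214$)
$w{\left(q \right)} = 0$
$W{\left(P,J \right)} = - 7 J$ ($W{\left(P,J \right)} = - \frac{20 J + J}{3} = - \frac{21 J}{3} = - 7 J$)
$- 86 \left(W{\left(w{\left(\left(-5\right) \left(-1\right) \right)},-10 \right)} + t\right) = - 86 \left(\left(-7\right) \left(-10\right) + 214\right) = - 86 \left(70 + 214\right) = \left(-86\right) 284 = -24424$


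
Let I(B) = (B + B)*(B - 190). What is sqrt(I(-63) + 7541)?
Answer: sqrt(39419) ≈ 198.54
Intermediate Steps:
I(B) = 2*B*(-190 + B) (I(B) = (2*B)*(-190 + B) = 2*B*(-190 + B))
sqrt(I(-63) + 7541) = sqrt(2*(-63)*(-190 - 63) + 7541) = sqrt(2*(-63)*(-253) + 7541) = sqrt(31878 + 7541) = sqrt(39419)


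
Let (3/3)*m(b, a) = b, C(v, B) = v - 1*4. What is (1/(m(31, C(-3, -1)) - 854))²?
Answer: 1/677329 ≈ 1.4764e-6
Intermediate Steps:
C(v, B) = -4 + v (C(v, B) = v - 4 = -4 + v)
m(b, a) = b
(1/(m(31, C(-3, -1)) - 854))² = (1/(31 - 854))² = (1/(-823))² = (-1/823)² = 1/677329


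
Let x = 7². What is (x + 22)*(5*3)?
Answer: 1065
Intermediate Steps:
x = 49
(x + 22)*(5*3) = (49 + 22)*(5*3) = 71*15 = 1065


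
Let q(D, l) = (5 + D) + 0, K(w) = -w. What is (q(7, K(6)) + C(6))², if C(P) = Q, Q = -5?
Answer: 49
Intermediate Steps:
C(P) = -5
q(D, l) = 5 + D
(q(7, K(6)) + C(6))² = ((5 + 7) - 5)² = (12 - 5)² = 7² = 49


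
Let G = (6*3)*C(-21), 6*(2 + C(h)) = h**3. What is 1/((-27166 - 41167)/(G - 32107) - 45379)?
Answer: -59926/2719313621 ≈ -2.2037e-5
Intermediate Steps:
C(h) = -2 + h**3/6
G = -27819 (G = (6*3)*(-2 + (1/6)*(-21)**3) = 18*(-2 + (1/6)*(-9261)) = 18*(-2 - 3087/2) = 18*(-3091/2) = -27819)
1/((-27166 - 41167)/(G - 32107) - 45379) = 1/((-27166 - 41167)/(-27819 - 32107) - 45379) = 1/(-68333/(-59926) - 45379) = 1/(-68333*(-1/59926) - 45379) = 1/(68333/59926 - 45379) = 1/(-2719313621/59926) = -59926/2719313621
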